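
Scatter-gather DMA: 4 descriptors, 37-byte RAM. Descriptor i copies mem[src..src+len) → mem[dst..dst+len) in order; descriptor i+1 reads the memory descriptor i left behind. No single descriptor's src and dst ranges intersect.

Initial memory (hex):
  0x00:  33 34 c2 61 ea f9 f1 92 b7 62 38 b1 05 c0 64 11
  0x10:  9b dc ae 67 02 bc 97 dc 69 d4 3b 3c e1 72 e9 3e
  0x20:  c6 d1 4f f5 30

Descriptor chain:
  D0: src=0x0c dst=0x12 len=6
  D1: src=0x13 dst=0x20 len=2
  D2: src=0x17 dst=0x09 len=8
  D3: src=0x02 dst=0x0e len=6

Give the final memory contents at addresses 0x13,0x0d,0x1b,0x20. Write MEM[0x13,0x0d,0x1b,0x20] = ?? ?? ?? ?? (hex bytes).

  after D0: wrote 6B at 0x12 = 05c064119bdc
  after D1: wrote 2B at 0x20 = c064
  after D2: wrote 8B at 0x09 = dc69d43b3ce172e9
  after D3: wrote 6B at 0x0e = c261eaf9f192
query mem[0x13]=0x92, mem[0x0d]=0x3c, mem[0x1b]=0x3c, mem[0x20]=0xc0

MEM[0x13,0x0d,0x1b,0x20] = 92 3c 3c c0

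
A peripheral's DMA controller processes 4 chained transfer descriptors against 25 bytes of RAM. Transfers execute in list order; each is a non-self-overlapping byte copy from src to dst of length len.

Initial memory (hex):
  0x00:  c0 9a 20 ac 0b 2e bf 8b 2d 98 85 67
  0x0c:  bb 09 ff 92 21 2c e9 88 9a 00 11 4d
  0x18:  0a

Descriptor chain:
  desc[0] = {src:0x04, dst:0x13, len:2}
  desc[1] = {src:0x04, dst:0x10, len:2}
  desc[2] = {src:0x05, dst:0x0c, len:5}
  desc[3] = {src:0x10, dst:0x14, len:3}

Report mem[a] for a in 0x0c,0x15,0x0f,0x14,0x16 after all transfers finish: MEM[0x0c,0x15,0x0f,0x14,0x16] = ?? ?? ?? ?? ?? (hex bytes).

MEM[0x0c,0x15,0x0f,0x14,0x16] = 2e 2e 2d 98 e9

#0 dst[0x13+2] := {0x0b,0x2e}
#1 dst[0x10+2] := {0x0b,0x2e}
#2 dst[0x0c+5] := {0x2e,0xbf,0x8b,0x2d,0x98}
#3 dst[0x14+3] := {0x98,0x2e,0xe9}
query mem[0x0c]=0x2e, mem[0x15]=0x2e, mem[0x0f]=0x2d, mem[0x14]=0x98, mem[0x16]=0xe9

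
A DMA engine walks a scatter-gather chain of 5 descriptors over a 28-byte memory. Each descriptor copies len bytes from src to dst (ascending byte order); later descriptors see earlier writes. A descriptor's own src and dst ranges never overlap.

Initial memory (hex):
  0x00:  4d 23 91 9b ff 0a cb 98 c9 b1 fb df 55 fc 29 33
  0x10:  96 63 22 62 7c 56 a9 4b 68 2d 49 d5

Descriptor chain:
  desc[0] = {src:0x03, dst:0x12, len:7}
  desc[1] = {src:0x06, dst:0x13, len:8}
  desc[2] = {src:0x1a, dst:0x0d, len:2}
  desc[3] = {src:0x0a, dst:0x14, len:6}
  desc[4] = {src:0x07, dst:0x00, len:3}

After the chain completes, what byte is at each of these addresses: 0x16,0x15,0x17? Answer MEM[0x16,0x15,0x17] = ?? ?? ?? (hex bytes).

#0 dst[0x12+7] := {0x9b,0xff,0x0a,0xcb,0x98,0xc9,0xb1}
#1 dst[0x13+8] := {0xcb,0x98,0xc9,0xb1,0xfb,0xdf,0x55,0xfc}
#2 dst[0x0d+2] := {0xfc,0xd5}
#3 dst[0x14+6] := {0xfb,0xdf,0x55,0xfc,0xd5,0x33}
#4 dst[0x00+3] := {0x98,0xc9,0xb1}
query mem[0x16]=0x55, mem[0x15]=0xdf, mem[0x17]=0xfc

MEM[0x16,0x15,0x17] = 55 df fc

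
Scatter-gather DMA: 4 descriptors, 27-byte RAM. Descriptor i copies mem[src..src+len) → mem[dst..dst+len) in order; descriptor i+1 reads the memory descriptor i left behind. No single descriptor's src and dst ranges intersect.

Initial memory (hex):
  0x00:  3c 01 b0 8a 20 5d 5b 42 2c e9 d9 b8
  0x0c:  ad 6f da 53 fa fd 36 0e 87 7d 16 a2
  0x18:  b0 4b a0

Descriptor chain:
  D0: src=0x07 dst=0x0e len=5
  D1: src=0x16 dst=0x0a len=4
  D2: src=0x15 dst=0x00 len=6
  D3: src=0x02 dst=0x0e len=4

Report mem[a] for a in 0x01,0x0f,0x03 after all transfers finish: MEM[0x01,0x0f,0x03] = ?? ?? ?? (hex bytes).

MEM[0x01,0x0f,0x03] = 16 b0 b0

D0: mem[0x0e..0x12] <- [42 2c e9 d9 b8]
D1: mem[0x0a..0x0d] <- [16 a2 b0 4b]
D2: mem[0x00..0x05] <- [7d 16 a2 b0 4b a0]
D3: mem[0x0e..0x11] <- [a2 b0 4b a0]
query mem[0x01]=0x16, mem[0x0f]=0xb0, mem[0x03]=0xb0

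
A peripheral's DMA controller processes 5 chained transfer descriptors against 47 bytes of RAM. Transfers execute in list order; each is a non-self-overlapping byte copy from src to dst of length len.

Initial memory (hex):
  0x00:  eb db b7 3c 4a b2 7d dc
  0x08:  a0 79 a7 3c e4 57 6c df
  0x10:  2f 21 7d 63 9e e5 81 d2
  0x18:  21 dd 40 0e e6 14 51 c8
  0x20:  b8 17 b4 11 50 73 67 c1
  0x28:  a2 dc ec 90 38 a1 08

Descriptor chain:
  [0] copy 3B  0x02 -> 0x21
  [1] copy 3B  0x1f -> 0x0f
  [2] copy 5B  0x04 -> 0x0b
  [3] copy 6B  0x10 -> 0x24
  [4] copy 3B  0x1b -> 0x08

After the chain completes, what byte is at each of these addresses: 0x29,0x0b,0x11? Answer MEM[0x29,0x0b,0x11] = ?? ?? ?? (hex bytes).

  after D0: wrote 3B at 0x21 = b73c4a
  after D1: wrote 3B at 0x0f = c8b8b7
  after D2: wrote 5B at 0x0b = 4ab27ddca0
  after D3: wrote 6B at 0x24 = b8b77d639ee5
  after D4: wrote 3B at 0x08 = 0ee614
query mem[0x29]=0xe5, mem[0x0b]=0x4a, mem[0x11]=0xb7

MEM[0x29,0x0b,0x11] = e5 4a b7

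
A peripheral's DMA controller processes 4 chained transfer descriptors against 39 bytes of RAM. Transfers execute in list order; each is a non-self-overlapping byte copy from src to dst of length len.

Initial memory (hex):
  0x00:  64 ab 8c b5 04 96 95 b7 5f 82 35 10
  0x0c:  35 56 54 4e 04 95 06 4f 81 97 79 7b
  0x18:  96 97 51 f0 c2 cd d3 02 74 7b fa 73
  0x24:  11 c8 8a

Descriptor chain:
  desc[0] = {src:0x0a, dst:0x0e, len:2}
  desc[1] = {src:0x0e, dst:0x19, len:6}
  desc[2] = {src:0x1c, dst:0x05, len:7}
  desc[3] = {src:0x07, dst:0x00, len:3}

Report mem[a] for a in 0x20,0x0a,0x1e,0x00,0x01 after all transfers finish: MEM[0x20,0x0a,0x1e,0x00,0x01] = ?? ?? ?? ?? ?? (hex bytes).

[0] 0x0a->0x0e len=2 : 35 10
[1] 0x0e->0x19 len=6 : 35 10 04 95 06 4f
[2] 0x1c->0x05 len=7 : 95 06 4f 02 74 7b fa
[3] 0x07->0x00 len=3 : 4f 02 74
query mem[0x20]=0x74, mem[0x0a]=0x7b, mem[0x1e]=0x4f, mem[0x00]=0x4f, mem[0x01]=0x02

MEM[0x20,0x0a,0x1e,0x00,0x01] = 74 7b 4f 4f 02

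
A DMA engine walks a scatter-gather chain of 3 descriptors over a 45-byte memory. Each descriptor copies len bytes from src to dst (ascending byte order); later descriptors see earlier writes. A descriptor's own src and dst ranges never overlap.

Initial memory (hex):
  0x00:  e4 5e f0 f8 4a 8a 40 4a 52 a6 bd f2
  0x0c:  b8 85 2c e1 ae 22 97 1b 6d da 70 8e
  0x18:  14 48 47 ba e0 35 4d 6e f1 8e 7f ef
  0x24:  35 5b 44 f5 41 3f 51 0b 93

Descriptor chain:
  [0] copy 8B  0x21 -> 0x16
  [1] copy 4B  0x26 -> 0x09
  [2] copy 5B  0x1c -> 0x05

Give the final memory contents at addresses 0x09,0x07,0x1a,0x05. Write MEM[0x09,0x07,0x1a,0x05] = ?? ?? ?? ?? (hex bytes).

  after D0: wrote 8B at 0x16 = 8e7fef355b44f541
  after D1: wrote 4B at 0x09 = 44f5413f
  after D2: wrote 5B at 0x05 = f5414d6ef1
query mem[0x09]=0xf1, mem[0x07]=0x4d, mem[0x1a]=0x5b, mem[0x05]=0xf5

MEM[0x09,0x07,0x1a,0x05] = f1 4d 5b f5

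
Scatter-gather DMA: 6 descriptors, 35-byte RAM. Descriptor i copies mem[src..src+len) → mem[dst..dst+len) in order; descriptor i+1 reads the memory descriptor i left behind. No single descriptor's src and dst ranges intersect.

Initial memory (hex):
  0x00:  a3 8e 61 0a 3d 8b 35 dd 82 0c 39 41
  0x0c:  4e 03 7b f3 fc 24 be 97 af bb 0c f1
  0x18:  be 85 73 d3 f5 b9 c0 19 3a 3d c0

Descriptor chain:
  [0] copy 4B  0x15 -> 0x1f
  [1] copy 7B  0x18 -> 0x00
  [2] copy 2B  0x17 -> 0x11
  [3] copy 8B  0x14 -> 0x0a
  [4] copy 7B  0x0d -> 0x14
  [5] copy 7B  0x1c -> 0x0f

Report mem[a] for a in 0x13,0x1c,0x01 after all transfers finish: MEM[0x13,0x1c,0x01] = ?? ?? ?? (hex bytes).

#0 dst[0x1f+4] := {0xbb,0x0c,0xf1,0xbe}
#1 dst[0x00+7] := {0xbe,0x85,0x73,0xd3,0xf5,0xb9,0xc0}
#2 dst[0x11+2] := {0xf1,0xbe}
#3 dst[0x0a+8] := {0xaf,0xbb,0x0c,0xf1,0xbe,0x85,0x73,0xd3}
#4 dst[0x14+7] := {0xf1,0xbe,0x85,0x73,0xd3,0xbe,0x97}
#5 dst[0x0f+7] := {0xf5,0xb9,0xc0,0xbb,0x0c,0xf1,0xbe}
query mem[0x13]=0x0c, mem[0x1c]=0xf5, mem[0x01]=0x85

MEM[0x13,0x1c,0x01] = 0c f5 85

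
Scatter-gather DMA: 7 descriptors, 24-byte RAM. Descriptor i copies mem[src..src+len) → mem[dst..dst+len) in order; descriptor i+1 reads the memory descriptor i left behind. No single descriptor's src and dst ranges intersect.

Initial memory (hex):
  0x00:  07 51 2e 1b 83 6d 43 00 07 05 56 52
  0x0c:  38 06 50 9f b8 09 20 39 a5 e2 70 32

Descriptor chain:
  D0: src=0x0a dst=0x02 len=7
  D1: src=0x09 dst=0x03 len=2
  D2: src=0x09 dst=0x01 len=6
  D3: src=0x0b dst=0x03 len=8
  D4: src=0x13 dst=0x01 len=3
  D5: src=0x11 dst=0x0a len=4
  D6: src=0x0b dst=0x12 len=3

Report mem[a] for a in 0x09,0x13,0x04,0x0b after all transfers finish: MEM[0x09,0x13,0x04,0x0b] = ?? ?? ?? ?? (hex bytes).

  after D0: wrote 7B at 0x02 = 56523806509fb8
  after D1: wrote 2B at 0x03 = 0556
  after D2: wrote 6B at 0x01 = 055652380650
  after D3: wrote 8B at 0x03 = 523806509fb80920
  after D4: wrote 3B at 0x01 = 39a5e2
  after D5: wrote 4B at 0x0a = 092039a5
  after D6: wrote 3B at 0x12 = 2039a5
query mem[0x09]=0x09, mem[0x13]=0x39, mem[0x04]=0x38, mem[0x0b]=0x20

MEM[0x09,0x13,0x04,0x0b] = 09 39 38 20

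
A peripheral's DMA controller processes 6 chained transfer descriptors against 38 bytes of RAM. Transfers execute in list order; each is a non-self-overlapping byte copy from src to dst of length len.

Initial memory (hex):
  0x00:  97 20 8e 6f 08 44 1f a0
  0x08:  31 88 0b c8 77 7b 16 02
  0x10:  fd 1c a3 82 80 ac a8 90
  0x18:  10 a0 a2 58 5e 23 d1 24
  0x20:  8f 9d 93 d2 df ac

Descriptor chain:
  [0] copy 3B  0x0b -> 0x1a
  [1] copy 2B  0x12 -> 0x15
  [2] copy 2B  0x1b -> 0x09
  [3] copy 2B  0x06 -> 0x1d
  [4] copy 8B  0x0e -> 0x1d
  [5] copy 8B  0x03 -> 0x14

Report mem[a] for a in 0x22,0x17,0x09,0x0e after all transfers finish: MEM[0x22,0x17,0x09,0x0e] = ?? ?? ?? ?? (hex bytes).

MEM[0x22,0x17,0x09,0x0e] = 82 1f 77 16

#0 dst[0x1a+3] := {0xc8,0x77,0x7b}
#1 dst[0x15+2] := {0xa3,0x82}
#2 dst[0x09+2] := {0x77,0x7b}
#3 dst[0x1d+2] := {0x1f,0xa0}
#4 dst[0x1d+8] := {0x16,0x02,0xfd,0x1c,0xa3,0x82,0x80,0xa3}
#5 dst[0x14+8] := {0x6f,0x08,0x44,0x1f,0xa0,0x31,0x77,0x7b}
query mem[0x22]=0x82, mem[0x17]=0x1f, mem[0x09]=0x77, mem[0x0e]=0x16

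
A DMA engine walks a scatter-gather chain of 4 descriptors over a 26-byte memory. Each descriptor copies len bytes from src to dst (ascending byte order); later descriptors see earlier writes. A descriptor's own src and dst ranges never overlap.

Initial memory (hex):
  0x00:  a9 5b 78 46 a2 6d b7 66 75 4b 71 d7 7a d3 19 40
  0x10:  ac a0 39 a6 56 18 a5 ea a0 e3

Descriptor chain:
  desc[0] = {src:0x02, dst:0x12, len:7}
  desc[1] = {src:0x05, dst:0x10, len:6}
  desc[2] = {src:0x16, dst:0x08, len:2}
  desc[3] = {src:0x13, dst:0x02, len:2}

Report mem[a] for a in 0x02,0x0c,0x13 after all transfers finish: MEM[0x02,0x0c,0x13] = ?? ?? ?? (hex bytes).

D0: mem[0x12..0x18] <- [78 46 a2 6d b7 66 75]
D1: mem[0x10..0x15] <- [6d b7 66 75 4b 71]
D2: mem[0x08..0x09] <- [b7 66]
D3: mem[0x02..0x03] <- [75 4b]
query mem[0x02]=0x75, mem[0x0c]=0x7a, mem[0x13]=0x75

MEM[0x02,0x0c,0x13] = 75 7a 75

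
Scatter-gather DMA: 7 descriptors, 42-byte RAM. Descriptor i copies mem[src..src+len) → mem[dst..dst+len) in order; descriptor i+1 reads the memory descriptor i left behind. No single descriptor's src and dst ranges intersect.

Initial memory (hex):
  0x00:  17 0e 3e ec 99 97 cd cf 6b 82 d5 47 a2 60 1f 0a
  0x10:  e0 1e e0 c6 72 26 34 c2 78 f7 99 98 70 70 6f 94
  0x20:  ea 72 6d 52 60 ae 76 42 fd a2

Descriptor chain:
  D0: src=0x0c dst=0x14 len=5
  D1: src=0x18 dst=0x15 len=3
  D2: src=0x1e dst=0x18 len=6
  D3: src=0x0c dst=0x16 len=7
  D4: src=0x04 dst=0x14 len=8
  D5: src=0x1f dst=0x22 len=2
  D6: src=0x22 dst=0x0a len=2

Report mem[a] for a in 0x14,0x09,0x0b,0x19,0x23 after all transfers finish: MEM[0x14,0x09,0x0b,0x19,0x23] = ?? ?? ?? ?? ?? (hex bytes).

[0] 0x0c->0x14 len=5 : a2 60 1f 0a e0
[1] 0x18->0x15 len=3 : e0 f7 99
[2] 0x1e->0x18 len=6 : 6f 94 ea 72 6d 52
[3] 0x0c->0x16 len=7 : a2 60 1f 0a e0 1e e0
[4] 0x04->0x14 len=8 : 99 97 cd cf 6b 82 d5 47
[5] 0x1f->0x22 len=2 : 94 ea
[6] 0x22->0x0a len=2 : 94 ea
query mem[0x14]=0x99, mem[0x09]=0x82, mem[0x0b]=0xea, mem[0x19]=0x82, mem[0x23]=0xea

MEM[0x14,0x09,0x0b,0x19,0x23] = 99 82 ea 82 ea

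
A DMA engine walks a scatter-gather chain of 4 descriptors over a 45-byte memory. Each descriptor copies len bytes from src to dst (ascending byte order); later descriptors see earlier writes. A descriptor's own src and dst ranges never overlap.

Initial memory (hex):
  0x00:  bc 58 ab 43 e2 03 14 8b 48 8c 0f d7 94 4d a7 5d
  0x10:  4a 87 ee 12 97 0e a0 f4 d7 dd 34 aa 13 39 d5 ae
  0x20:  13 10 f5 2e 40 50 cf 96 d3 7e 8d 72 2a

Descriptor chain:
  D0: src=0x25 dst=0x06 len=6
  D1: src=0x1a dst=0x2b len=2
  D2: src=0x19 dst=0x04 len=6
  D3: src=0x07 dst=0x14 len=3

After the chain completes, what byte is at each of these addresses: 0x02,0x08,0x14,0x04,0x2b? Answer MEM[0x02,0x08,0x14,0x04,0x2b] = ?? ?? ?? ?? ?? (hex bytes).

MEM[0x02,0x08,0x14,0x04,0x2b] = ab 39 13 dd 34

  after D0: wrote 6B at 0x06 = 50cf96d37e8d
  after D1: wrote 2B at 0x2b = 34aa
  after D2: wrote 6B at 0x04 = dd34aa1339d5
  after D3: wrote 3B at 0x14 = 1339d5
query mem[0x02]=0xab, mem[0x08]=0x39, mem[0x14]=0x13, mem[0x04]=0xdd, mem[0x2b]=0x34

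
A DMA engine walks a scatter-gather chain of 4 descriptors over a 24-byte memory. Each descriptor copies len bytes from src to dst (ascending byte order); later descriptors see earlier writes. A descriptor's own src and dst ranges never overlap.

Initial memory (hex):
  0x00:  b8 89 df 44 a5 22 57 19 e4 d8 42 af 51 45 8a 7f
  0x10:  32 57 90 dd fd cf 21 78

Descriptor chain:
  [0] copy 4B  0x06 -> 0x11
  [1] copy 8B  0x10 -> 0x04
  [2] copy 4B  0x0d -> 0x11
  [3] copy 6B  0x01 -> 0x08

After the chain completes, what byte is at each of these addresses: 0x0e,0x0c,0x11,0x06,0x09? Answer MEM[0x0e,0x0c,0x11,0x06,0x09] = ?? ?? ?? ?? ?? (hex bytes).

  after D0: wrote 4B at 0x11 = 5719e4d8
  after D1: wrote 8B at 0x04 = 325719e4d8cf2178
  after D2: wrote 4B at 0x11 = 458a7f32
  after D3: wrote 6B at 0x08 = 89df44325719
query mem[0x0e]=0x8a, mem[0x0c]=0x57, mem[0x11]=0x45, mem[0x06]=0x19, mem[0x09]=0xdf

MEM[0x0e,0x0c,0x11,0x06,0x09] = 8a 57 45 19 df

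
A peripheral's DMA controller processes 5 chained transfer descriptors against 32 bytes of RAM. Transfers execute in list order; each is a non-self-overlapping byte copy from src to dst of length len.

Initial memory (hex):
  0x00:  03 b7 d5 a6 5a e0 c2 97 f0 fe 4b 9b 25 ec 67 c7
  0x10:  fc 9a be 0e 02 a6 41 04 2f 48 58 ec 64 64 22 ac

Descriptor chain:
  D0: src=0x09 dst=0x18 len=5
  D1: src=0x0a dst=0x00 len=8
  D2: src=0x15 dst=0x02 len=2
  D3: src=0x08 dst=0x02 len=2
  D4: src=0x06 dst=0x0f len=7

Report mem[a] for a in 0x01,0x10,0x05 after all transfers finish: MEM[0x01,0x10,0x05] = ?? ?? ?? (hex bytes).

MEM[0x01,0x10,0x05] = 9b 9a c7

  after D0: wrote 5B at 0x18 = fe4b9b25ec
  after D1: wrote 8B at 0x00 = 4b9b25ec67c7fc9a
  after D2: wrote 2B at 0x02 = a641
  after D3: wrote 2B at 0x02 = f0fe
  after D4: wrote 7B at 0x0f = fc9af0fe4b9b25
query mem[0x01]=0x9b, mem[0x10]=0x9a, mem[0x05]=0xc7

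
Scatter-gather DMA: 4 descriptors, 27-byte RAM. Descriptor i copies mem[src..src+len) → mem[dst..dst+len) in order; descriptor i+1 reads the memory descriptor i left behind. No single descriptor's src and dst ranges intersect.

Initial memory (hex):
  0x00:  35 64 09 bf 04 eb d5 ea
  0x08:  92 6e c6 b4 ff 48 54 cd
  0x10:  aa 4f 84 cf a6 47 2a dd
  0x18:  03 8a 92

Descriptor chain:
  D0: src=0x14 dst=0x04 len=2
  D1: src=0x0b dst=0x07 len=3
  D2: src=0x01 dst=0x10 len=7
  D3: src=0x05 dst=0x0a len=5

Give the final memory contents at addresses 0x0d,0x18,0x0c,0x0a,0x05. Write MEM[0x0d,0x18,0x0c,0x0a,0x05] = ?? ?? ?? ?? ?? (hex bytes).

  after D0: wrote 2B at 0x04 = a647
  after D1: wrote 3B at 0x07 = b4ff48
  after D2: wrote 7B at 0x10 = 6409bfa647d5b4
  after D3: wrote 5B at 0x0a = 47d5b4ff48
query mem[0x0d]=0xff, mem[0x18]=0x03, mem[0x0c]=0xb4, mem[0x0a]=0x47, mem[0x05]=0x47

MEM[0x0d,0x18,0x0c,0x0a,0x05] = ff 03 b4 47 47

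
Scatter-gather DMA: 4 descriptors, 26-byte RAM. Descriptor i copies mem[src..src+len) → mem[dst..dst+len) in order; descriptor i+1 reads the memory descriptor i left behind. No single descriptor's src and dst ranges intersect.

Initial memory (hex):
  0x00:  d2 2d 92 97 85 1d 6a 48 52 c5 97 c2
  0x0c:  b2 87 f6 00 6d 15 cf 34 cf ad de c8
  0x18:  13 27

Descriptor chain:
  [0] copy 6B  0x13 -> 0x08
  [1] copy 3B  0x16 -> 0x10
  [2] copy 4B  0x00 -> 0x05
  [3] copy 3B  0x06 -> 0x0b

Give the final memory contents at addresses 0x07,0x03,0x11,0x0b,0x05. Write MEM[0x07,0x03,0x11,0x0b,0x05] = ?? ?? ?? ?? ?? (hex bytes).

MEM[0x07,0x03,0x11,0x0b,0x05] = 92 97 c8 2d d2

[0] 0x13->0x08 len=6 : 34 cf ad de c8 13
[1] 0x16->0x10 len=3 : de c8 13
[2] 0x00->0x05 len=4 : d2 2d 92 97
[3] 0x06->0x0b len=3 : 2d 92 97
query mem[0x07]=0x92, mem[0x03]=0x97, mem[0x11]=0xc8, mem[0x0b]=0x2d, mem[0x05]=0xd2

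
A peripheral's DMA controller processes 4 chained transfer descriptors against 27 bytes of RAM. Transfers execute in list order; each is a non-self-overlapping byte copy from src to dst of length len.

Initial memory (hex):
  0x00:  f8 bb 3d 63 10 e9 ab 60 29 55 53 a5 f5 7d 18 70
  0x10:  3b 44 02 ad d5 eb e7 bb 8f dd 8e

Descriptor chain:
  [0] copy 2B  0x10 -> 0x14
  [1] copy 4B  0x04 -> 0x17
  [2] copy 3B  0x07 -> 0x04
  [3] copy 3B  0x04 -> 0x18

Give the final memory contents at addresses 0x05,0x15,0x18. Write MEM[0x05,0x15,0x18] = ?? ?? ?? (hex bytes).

MEM[0x05,0x15,0x18] = 29 44 60

[0] 0x10->0x14 len=2 : 3b 44
[1] 0x04->0x17 len=4 : 10 e9 ab 60
[2] 0x07->0x04 len=3 : 60 29 55
[3] 0x04->0x18 len=3 : 60 29 55
query mem[0x05]=0x29, mem[0x15]=0x44, mem[0x18]=0x60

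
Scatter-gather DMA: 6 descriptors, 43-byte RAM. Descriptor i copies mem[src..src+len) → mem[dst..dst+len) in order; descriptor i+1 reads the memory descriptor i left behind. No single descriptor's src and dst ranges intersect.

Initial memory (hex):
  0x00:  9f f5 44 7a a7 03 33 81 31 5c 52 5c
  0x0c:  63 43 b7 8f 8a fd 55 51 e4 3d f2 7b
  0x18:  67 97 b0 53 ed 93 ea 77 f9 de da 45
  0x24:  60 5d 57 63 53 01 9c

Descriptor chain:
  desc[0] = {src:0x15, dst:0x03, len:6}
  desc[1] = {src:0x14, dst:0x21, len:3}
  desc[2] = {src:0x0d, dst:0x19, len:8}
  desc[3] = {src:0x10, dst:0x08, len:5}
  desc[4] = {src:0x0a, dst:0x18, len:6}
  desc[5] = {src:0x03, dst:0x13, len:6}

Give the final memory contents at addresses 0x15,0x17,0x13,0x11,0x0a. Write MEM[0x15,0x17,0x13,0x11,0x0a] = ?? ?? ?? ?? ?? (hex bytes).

MEM[0x15,0x17,0x13,0x11,0x0a] = 7b 97 3d fd 55

D0: mem[0x03..0x08] <- [3d f2 7b 67 97 b0]
D1: mem[0x21..0x23] <- [e4 3d f2]
D2: mem[0x19..0x20] <- [43 b7 8f 8a fd 55 51 e4]
D3: mem[0x08..0x0c] <- [8a fd 55 51 e4]
D4: mem[0x18..0x1d] <- [55 51 e4 43 b7 8f]
D5: mem[0x13..0x18] <- [3d f2 7b 67 97 8a]
query mem[0x15]=0x7b, mem[0x17]=0x97, mem[0x13]=0x3d, mem[0x11]=0xfd, mem[0x0a]=0x55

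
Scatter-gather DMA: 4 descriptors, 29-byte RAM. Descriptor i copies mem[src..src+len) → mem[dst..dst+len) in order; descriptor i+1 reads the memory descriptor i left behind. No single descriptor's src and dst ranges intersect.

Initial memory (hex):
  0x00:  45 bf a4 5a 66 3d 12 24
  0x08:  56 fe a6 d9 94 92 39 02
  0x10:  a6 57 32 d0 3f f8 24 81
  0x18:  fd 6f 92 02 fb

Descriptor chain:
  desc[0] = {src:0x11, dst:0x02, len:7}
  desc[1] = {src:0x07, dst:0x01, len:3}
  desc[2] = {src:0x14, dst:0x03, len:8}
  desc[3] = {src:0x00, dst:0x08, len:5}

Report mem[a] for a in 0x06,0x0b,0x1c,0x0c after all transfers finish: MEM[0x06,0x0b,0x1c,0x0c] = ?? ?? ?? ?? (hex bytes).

[0] 0x11->0x02 len=7 : 57 32 d0 3f f8 24 81
[1] 0x07->0x01 len=3 : 24 81 fe
[2] 0x14->0x03 len=8 : 3f f8 24 81 fd 6f 92 02
[3] 0x00->0x08 len=5 : 45 24 81 3f f8
query mem[0x06]=0x81, mem[0x0b]=0x3f, mem[0x1c]=0xfb, mem[0x0c]=0xf8

MEM[0x06,0x0b,0x1c,0x0c] = 81 3f fb f8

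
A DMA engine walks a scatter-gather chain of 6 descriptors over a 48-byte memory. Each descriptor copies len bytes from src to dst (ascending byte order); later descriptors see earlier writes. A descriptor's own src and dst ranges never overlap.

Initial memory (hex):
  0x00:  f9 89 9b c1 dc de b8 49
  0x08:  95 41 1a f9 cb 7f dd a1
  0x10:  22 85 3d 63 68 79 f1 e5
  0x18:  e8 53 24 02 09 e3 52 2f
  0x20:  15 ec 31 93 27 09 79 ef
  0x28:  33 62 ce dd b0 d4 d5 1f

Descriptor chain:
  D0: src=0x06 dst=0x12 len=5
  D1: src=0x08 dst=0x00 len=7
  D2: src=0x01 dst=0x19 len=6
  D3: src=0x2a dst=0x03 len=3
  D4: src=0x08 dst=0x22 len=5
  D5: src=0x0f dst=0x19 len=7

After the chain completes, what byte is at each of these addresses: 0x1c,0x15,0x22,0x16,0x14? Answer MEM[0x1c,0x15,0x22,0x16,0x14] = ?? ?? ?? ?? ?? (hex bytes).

MEM[0x1c,0x15,0x22,0x16,0x14] = b8 41 95 1a 95

  after D0: wrote 5B at 0x12 = b84995411a
  after D1: wrote 7B at 0x00 = 95411af9cb7fdd
  after D2: wrote 6B at 0x19 = 411af9cb7fdd
  after D3: wrote 3B at 0x03 = ceddb0
  after D4: wrote 5B at 0x22 = 95411af9cb
  after D5: wrote 7B at 0x19 = a12285b8499541
query mem[0x1c]=0xb8, mem[0x15]=0x41, mem[0x22]=0x95, mem[0x16]=0x1a, mem[0x14]=0x95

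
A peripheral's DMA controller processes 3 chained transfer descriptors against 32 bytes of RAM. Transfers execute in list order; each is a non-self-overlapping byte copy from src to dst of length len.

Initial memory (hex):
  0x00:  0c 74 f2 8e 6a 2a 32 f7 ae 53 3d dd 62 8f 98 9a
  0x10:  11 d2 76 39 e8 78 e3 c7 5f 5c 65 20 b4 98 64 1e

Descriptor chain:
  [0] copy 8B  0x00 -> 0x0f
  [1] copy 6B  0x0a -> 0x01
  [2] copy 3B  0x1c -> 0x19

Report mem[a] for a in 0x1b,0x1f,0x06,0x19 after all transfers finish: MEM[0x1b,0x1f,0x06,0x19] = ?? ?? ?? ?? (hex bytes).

#0 dst[0x0f+8] := {0x0c,0x74,0xf2,0x8e,0x6a,0x2a,0x32,0xf7}
#1 dst[0x01+6] := {0x3d,0xdd,0x62,0x8f,0x98,0x0c}
#2 dst[0x19+3] := {0xb4,0x98,0x64}
query mem[0x1b]=0x64, mem[0x1f]=0x1e, mem[0x06]=0x0c, mem[0x19]=0xb4

MEM[0x1b,0x1f,0x06,0x19] = 64 1e 0c b4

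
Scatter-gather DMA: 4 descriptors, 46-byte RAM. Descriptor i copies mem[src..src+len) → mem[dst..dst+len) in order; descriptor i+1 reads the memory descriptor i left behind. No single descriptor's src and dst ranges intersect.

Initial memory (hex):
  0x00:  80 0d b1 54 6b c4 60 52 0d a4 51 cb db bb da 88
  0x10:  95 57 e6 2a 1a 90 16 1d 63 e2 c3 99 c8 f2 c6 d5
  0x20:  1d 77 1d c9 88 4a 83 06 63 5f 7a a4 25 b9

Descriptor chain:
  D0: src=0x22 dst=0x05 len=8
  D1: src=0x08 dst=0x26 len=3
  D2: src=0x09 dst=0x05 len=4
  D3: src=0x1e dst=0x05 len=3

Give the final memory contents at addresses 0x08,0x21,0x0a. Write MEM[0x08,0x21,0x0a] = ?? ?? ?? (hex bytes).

MEM[0x08,0x21,0x0a] = 5f 77 06

[0] 0x22->0x05 len=8 : 1d c9 88 4a 83 06 63 5f
[1] 0x08->0x26 len=3 : 4a 83 06
[2] 0x09->0x05 len=4 : 83 06 63 5f
[3] 0x1e->0x05 len=3 : c6 d5 1d
query mem[0x08]=0x5f, mem[0x21]=0x77, mem[0x0a]=0x06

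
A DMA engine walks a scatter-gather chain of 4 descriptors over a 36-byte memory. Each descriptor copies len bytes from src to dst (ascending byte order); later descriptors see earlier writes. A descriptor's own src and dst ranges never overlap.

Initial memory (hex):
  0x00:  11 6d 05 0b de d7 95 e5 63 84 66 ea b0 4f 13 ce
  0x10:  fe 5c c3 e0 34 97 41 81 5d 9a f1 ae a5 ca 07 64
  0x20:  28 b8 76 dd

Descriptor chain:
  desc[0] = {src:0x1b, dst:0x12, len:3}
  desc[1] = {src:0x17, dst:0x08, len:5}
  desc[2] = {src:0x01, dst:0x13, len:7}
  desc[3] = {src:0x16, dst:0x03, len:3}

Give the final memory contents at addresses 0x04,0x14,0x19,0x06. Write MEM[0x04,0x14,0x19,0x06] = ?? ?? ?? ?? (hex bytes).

  after D0: wrote 3B at 0x12 = aea5ca
  after D1: wrote 5B at 0x08 = 815d9af1ae
  after D2: wrote 7B at 0x13 = 6d050bded795e5
  after D3: wrote 3B at 0x03 = ded795
query mem[0x04]=0xd7, mem[0x14]=0x05, mem[0x19]=0xe5, mem[0x06]=0x95

MEM[0x04,0x14,0x19,0x06] = d7 05 e5 95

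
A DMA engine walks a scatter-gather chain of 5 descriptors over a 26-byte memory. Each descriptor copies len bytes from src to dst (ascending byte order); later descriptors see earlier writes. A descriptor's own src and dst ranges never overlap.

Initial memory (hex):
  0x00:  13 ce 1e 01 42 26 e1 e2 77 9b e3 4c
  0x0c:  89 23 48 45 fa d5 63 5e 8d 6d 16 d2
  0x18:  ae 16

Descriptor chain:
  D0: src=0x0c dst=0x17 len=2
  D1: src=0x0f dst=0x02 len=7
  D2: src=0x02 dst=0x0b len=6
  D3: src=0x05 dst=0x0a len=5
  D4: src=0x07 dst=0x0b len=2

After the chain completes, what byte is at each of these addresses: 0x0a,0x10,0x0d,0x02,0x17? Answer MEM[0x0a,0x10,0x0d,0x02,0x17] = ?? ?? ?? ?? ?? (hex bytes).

MEM[0x0a,0x10,0x0d,0x02,0x17] = 63 8d 6d 45 89

  after D0: wrote 2B at 0x17 = 8923
  after D1: wrote 7B at 0x02 = 45fad5635e8d6d
  after D2: wrote 6B at 0x0b = 45fad5635e8d
  after D3: wrote 5B at 0x0a = 635e8d6d9b
  after D4: wrote 2B at 0x0b = 8d6d
query mem[0x0a]=0x63, mem[0x10]=0x8d, mem[0x0d]=0x6d, mem[0x02]=0x45, mem[0x17]=0x89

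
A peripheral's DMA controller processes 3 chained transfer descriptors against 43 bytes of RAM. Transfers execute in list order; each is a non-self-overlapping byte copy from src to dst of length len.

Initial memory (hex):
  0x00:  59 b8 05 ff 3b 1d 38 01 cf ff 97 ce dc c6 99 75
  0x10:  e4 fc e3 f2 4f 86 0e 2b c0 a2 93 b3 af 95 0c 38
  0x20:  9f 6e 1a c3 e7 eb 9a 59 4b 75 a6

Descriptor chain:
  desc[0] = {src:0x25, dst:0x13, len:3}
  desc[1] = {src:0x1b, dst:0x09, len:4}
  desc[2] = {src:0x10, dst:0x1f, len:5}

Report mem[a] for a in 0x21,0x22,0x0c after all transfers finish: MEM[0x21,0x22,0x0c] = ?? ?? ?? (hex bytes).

MEM[0x21,0x22,0x0c] = e3 eb 0c

#0 dst[0x13+3] := {0xeb,0x9a,0x59}
#1 dst[0x09+4] := {0xb3,0xaf,0x95,0x0c}
#2 dst[0x1f+5] := {0xe4,0xfc,0xe3,0xeb,0x9a}
query mem[0x21]=0xe3, mem[0x22]=0xeb, mem[0x0c]=0x0c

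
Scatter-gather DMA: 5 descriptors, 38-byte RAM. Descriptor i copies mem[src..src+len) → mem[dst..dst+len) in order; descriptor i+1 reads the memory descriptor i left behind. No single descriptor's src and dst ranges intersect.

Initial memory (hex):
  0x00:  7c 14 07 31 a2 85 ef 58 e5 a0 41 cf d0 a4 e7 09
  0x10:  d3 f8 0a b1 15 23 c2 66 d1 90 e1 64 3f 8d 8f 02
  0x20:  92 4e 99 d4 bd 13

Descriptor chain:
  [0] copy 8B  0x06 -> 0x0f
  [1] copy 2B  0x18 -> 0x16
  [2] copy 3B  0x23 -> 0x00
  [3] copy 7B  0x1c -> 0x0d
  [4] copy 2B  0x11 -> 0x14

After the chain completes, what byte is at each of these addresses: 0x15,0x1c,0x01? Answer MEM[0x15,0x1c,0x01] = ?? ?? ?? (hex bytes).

MEM[0x15,0x1c,0x01] = 4e 3f bd

D0: mem[0x0f..0x16] <- [ef 58 e5 a0 41 cf d0 a4]
D1: mem[0x16..0x17] <- [d1 90]
D2: mem[0x00..0x02] <- [d4 bd 13]
D3: mem[0x0d..0x13] <- [3f 8d 8f 02 92 4e 99]
D4: mem[0x14..0x15] <- [92 4e]
query mem[0x15]=0x4e, mem[0x1c]=0x3f, mem[0x01]=0xbd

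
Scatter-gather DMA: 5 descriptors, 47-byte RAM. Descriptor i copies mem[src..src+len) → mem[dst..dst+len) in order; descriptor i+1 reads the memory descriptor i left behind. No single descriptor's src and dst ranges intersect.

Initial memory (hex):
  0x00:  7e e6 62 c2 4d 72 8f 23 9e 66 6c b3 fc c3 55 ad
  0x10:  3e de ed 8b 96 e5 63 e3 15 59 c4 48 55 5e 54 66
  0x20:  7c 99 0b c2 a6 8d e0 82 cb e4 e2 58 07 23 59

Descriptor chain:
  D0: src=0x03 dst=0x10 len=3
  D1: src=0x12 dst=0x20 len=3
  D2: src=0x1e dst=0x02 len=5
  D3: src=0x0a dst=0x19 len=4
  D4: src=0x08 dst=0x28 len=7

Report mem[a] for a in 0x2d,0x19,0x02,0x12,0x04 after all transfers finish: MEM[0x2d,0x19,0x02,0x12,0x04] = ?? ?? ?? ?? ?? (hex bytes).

MEM[0x2d,0x19,0x02,0x12,0x04] = c3 6c 54 72 72

  after D0: wrote 3B at 0x10 = c24d72
  after D1: wrote 3B at 0x20 = 728b96
  after D2: wrote 5B at 0x02 = 5466728b96
  after D3: wrote 4B at 0x19 = 6cb3fcc3
  after D4: wrote 7B at 0x28 = 9e666cb3fcc355
query mem[0x2d]=0xc3, mem[0x19]=0x6c, mem[0x02]=0x54, mem[0x12]=0x72, mem[0x04]=0x72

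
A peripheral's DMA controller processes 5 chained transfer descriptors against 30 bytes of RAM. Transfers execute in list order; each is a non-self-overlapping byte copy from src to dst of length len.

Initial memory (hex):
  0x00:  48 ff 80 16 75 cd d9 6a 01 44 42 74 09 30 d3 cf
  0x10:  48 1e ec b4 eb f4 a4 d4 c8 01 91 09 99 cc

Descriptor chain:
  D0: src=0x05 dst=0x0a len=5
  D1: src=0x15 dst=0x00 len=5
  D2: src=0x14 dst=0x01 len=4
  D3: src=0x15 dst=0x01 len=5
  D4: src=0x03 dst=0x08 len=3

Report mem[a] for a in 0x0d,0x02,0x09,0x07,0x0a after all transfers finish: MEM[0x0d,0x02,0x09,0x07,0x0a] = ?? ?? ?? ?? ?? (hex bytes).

#0 dst[0x0a+5] := {0xcd,0xd9,0x6a,0x01,0x44}
#1 dst[0x00+5] := {0xf4,0xa4,0xd4,0xc8,0x01}
#2 dst[0x01+4] := {0xeb,0xf4,0xa4,0xd4}
#3 dst[0x01+5] := {0xf4,0xa4,0xd4,0xc8,0x01}
#4 dst[0x08+3] := {0xd4,0xc8,0x01}
query mem[0x0d]=0x01, mem[0x02]=0xa4, mem[0x09]=0xc8, mem[0x07]=0x6a, mem[0x0a]=0x01

MEM[0x0d,0x02,0x09,0x07,0x0a] = 01 a4 c8 6a 01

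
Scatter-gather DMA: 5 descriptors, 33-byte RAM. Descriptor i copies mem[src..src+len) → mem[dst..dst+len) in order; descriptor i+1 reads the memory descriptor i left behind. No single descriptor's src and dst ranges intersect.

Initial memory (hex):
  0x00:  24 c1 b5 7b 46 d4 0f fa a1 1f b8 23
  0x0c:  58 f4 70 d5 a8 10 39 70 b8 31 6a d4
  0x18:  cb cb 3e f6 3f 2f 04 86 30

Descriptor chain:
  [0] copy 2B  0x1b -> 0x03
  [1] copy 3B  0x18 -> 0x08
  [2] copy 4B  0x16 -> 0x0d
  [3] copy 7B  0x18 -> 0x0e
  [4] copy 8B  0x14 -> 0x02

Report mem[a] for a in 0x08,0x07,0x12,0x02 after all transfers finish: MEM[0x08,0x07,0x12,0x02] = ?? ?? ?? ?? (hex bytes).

  after D0: wrote 2B at 0x03 = f63f
  after D1: wrote 3B at 0x08 = cbcb3e
  after D2: wrote 4B at 0x0d = 6ad4cbcb
  after D3: wrote 7B at 0x0e = cbcb3ef63f2f04
  after D4: wrote 8B at 0x02 = 04316ad4cbcb3ef6
query mem[0x08]=0x3e, mem[0x07]=0xcb, mem[0x12]=0x3f, mem[0x02]=0x04

MEM[0x08,0x07,0x12,0x02] = 3e cb 3f 04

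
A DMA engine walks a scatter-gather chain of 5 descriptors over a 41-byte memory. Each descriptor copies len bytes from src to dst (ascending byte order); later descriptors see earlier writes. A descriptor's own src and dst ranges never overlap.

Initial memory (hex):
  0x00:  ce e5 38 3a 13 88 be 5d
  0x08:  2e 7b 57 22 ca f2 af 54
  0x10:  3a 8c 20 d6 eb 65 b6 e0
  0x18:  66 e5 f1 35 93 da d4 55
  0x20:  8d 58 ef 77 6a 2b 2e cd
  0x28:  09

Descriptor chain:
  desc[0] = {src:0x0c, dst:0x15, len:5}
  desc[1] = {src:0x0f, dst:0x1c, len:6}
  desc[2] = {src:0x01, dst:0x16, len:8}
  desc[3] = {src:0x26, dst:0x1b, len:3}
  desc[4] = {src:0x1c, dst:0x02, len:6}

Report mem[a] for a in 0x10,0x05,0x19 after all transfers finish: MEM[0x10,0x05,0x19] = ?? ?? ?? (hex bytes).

MEM[0x10,0x05,0x19] = 3a 20 13

#0 dst[0x15+5] := {0xca,0xf2,0xaf,0x54,0x3a}
#1 dst[0x1c+6] := {0x54,0x3a,0x8c,0x20,0xd6,0xeb}
#2 dst[0x16+8] := {0xe5,0x38,0x3a,0x13,0x88,0xbe,0x5d,0x2e}
#3 dst[0x1b+3] := {0x2e,0xcd,0x09}
#4 dst[0x02+6] := {0xcd,0x09,0x8c,0x20,0xd6,0xeb}
query mem[0x10]=0x3a, mem[0x05]=0x20, mem[0x19]=0x13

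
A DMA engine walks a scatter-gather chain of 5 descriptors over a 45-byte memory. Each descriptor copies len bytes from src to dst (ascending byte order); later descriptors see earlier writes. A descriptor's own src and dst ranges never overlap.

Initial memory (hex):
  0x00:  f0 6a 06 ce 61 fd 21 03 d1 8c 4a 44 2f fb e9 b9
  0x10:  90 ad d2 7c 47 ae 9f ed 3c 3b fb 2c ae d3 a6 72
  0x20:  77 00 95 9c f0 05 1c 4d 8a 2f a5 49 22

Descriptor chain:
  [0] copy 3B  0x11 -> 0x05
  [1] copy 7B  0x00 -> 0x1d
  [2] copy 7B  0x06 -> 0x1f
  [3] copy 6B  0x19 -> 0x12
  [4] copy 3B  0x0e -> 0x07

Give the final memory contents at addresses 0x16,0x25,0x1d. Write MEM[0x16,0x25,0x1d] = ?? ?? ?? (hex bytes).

MEM[0x16,0x25,0x1d] = f0 2f f0

[0] 0x11->0x05 len=3 : ad d2 7c
[1] 0x00->0x1d len=7 : f0 6a 06 ce 61 ad d2
[2] 0x06->0x1f len=7 : d2 7c d1 8c 4a 44 2f
[3] 0x19->0x12 len=6 : 3b fb 2c ae f0 6a
[4] 0x0e->0x07 len=3 : e9 b9 90
query mem[0x16]=0xf0, mem[0x25]=0x2f, mem[0x1d]=0xf0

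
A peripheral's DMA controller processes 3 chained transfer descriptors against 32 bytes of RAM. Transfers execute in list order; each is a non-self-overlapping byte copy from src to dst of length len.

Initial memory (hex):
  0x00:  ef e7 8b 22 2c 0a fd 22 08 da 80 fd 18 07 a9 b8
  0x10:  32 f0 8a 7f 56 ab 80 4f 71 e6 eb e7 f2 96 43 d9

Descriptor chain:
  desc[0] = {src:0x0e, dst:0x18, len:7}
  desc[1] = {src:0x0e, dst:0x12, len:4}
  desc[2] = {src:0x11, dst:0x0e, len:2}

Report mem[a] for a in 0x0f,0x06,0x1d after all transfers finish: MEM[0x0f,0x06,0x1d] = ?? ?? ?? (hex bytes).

MEM[0x0f,0x06,0x1d] = a9 fd 7f

D0: mem[0x18..0x1e] <- [a9 b8 32 f0 8a 7f 56]
D1: mem[0x12..0x15] <- [a9 b8 32 f0]
D2: mem[0x0e..0x0f] <- [f0 a9]
query mem[0x0f]=0xa9, mem[0x06]=0xfd, mem[0x1d]=0x7f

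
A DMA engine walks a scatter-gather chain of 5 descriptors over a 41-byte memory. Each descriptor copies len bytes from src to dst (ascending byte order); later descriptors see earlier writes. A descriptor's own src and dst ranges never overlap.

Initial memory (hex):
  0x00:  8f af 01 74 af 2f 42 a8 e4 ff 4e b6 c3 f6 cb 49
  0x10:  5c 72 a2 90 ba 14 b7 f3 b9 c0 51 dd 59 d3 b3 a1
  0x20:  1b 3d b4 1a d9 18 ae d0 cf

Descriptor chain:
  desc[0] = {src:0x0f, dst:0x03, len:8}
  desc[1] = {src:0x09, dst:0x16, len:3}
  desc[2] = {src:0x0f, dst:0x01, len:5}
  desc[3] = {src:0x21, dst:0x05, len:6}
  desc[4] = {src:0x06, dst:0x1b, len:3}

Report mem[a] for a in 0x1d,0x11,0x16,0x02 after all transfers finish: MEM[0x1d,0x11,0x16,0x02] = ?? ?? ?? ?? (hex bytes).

#0 dst[0x03+8] := {0x49,0x5c,0x72,0xa2,0x90,0xba,0x14,0xb7}
#1 dst[0x16+3] := {0x14,0xb7,0xb6}
#2 dst[0x01+5] := {0x49,0x5c,0x72,0xa2,0x90}
#3 dst[0x05+6] := {0x3d,0xb4,0x1a,0xd9,0x18,0xae}
#4 dst[0x1b+3] := {0xb4,0x1a,0xd9}
query mem[0x1d]=0xd9, mem[0x11]=0x72, mem[0x16]=0x14, mem[0x02]=0x5c

MEM[0x1d,0x11,0x16,0x02] = d9 72 14 5c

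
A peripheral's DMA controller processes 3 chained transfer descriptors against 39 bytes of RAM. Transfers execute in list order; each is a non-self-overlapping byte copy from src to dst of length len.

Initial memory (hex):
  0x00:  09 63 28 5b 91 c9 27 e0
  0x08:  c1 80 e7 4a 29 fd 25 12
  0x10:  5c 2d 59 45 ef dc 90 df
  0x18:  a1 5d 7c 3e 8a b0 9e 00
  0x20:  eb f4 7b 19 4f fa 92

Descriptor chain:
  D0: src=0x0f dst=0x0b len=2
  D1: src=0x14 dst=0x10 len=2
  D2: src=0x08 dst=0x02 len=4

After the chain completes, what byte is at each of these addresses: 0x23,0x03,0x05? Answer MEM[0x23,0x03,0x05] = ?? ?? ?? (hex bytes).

[0] 0x0f->0x0b len=2 : 12 5c
[1] 0x14->0x10 len=2 : ef dc
[2] 0x08->0x02 len=4 : c1 80 e7 12
query mem[0x23]=0x19, mem[0x03]=0x80, mem[0x05]=0x12

MEM[0x23,0x03,0x05] = 19 80 12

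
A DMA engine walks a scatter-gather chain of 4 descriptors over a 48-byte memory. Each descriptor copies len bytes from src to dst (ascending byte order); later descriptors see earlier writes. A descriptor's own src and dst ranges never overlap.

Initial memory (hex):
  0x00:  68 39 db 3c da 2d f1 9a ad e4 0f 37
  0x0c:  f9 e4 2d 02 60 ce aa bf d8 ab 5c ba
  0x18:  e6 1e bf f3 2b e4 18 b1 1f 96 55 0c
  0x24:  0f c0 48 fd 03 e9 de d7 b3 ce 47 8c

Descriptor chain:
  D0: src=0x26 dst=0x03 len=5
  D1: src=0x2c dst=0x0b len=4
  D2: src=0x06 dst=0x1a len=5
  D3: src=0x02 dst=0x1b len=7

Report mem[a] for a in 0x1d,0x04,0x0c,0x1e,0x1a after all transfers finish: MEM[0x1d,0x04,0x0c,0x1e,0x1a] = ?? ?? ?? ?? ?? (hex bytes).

MEM[0x1d,0x04,0x0c,0x1e,0x1a] = fd fd ce 03 e9

[0] 0x26->0x03 len=5 : 48 fd 03 e9 de
[1] 0x2c->0x0b len=4 : b3 ce 47 8c
[2] 0x06->0x1a len=5 : e9 de ad e4 0f
[3] 0x02->0x1b len=7 : db 48 fd 03 e9 de ad
query mem[0x1d]=0xfd, mem[0x04]=0xfd, mem[0x0c]=0xce, mem[0x1e]=0x03, mem[0x1a]=0xe9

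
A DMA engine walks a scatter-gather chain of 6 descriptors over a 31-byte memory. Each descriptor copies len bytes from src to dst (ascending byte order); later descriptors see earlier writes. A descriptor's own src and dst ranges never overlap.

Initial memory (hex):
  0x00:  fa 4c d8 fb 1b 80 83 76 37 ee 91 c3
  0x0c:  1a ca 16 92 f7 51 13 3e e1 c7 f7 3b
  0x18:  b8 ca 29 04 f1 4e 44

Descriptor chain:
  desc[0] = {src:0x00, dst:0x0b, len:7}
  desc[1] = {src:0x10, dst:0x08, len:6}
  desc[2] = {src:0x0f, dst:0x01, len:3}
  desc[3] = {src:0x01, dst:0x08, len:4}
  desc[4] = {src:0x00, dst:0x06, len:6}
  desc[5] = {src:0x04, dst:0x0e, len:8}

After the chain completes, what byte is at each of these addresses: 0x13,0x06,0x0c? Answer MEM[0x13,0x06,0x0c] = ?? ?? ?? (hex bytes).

MEM[0x13,0x06,0x0c] = 83 fa e1

D0: mem[0x0b..0x11] <- [fa 4c d8 fb 1b 80 83]
D1: mem[0x08..0x0d] <- [80 83 13 3e e1 c7]
D2: mem[0x01..0x03] <- [1b 80 83]
D3: mem[0x08..0x0b] <- [1b 80 83 1b]
D4: mem[0x06..0x0b] <- [fa 1b 80 83 1b 80]
D5: mem[0x0e..0x15] <- [1b 80 fa 1b 80 83 1b 80]
query mem[0x13]=0x83, mem[0x06]=0xfa, mem[0x0c]=0xe1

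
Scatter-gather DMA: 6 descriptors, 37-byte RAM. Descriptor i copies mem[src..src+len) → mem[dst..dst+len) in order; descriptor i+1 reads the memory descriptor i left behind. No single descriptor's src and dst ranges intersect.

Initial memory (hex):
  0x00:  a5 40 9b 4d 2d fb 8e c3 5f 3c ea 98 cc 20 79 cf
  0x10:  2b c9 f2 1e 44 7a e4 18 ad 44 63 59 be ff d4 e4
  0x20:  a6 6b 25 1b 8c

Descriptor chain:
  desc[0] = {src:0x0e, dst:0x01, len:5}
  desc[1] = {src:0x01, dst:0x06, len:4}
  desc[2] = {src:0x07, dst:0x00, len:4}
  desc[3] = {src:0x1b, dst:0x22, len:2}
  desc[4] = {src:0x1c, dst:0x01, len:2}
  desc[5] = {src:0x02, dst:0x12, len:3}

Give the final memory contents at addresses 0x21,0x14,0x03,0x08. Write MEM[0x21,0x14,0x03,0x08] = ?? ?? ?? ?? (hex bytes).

MEM[0x21,0x14,0x03,0x08] = 6b c9 ea 2b

#0 dst[0x01+5] := {0x79,0xcf,0x2b,0xc9,0xf2}
#1 dst[0x06+4] := {0x79,0xcf,0x2b,0xc9}
#2 dst[0x00+4] := {0xcf,0x2b,0xc9,0xea}
#3 dst[0x22+2] := {0x59,0xbe}
#4 dst[0x01+2] := {0xbe,0xff}
#5 dst[0x12+3] := {0xff,0xea,0xc9}
query mem[0x21]=0x6b, mem[0x14]=0xc9, mem[0x03]=0xea, mem[0x08]=0x2b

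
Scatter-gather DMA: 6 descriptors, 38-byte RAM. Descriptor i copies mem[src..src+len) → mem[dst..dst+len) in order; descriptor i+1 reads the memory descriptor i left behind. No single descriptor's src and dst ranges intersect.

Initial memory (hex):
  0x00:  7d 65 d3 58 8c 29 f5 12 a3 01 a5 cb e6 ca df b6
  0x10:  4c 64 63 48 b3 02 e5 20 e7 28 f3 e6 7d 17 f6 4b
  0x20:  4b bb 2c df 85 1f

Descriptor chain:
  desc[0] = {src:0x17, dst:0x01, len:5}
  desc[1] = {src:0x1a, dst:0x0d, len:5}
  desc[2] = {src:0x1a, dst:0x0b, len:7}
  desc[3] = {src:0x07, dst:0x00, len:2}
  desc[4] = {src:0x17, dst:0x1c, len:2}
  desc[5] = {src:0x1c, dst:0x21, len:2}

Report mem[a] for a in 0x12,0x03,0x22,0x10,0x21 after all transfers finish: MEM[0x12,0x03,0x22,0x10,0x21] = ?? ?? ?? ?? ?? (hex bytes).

  after D0: wrote 5B at 0x01 = 20e728f3e6
  after D1: wrote 5B at 0x0d = f3e67d17f6
  after D2: wrote 7B at 0x0b = f3e67d17f64b4b
  after D3: wrote 2B at 0x00 = 12a3
  after D4: wrote 2B at 0x1c = 20e7
  after D5: wrote 2B at 0x21 = 20e7
query mem[0x12]=0x63, mem[0x03]=0x28, mem[0x22]=0xe7, mem[0x10]=0x4b, mem[0x21]=0x20

MEM[0x12,0x03,0x22,0x10,0x21] = 63 28 e7 4b 20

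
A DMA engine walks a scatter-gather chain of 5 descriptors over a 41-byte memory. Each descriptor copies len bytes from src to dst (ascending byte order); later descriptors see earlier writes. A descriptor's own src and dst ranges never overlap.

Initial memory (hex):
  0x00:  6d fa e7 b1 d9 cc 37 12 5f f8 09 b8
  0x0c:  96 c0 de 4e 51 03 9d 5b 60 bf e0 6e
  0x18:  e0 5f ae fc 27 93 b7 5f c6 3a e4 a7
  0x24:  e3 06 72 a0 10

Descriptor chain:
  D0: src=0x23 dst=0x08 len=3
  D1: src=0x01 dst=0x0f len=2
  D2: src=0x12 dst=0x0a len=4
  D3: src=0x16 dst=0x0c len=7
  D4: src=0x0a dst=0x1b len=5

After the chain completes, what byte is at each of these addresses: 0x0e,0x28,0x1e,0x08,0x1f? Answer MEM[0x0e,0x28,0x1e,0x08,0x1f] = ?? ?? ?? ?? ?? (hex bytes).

[0] 0x23->0x08 len=3 : a7 e3 06
[1] 0x01->0x0f len=2 : fa e7
[2] 0x12->0x0a len=4 : 9d 5b 60 bf
[3] 0x16->0x0c len=7 : e0 6e e0 5f ae fc 27
[4] 0x0a->0x1b len=5 : 9d 5b e0 6e e0
query mem[0x0e]=0xe0, mem[0x28]=0x10, mem[0x1e]=0x6e, mem[0x08]=0xa7, mem[0x1f]=0xe0

MEM[0x0e,0x28,0x1e,0x08,0x1f] = e0 10 6e a7 e0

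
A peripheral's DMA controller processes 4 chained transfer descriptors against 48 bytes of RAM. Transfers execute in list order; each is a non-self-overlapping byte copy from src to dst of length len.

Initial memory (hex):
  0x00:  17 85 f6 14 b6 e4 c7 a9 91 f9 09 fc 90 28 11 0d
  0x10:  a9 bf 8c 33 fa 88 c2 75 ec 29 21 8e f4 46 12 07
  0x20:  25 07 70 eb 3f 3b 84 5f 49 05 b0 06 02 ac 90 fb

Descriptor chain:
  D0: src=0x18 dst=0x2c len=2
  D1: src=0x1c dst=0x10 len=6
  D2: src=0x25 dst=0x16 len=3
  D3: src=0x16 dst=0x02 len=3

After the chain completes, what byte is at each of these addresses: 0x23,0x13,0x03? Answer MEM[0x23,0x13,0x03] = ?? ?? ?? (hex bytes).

#0 dst[0x2c+2] := {0xec,0x29}
#1 dst[0x10+6] := {0xf4,0x46,0x12,0x07,0x25,0x07}
#2 dst[0x16+3] := {0x3b,0x84,0x5f}
#3 dst[0x02+3] := {0x3b,0x84,0x5f}
query mem[0x23]=0xeb, mem[0x13]=0x07, mem[0x03]=0x84

MEM[0x23,0x13,0x03] = eb 07 84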